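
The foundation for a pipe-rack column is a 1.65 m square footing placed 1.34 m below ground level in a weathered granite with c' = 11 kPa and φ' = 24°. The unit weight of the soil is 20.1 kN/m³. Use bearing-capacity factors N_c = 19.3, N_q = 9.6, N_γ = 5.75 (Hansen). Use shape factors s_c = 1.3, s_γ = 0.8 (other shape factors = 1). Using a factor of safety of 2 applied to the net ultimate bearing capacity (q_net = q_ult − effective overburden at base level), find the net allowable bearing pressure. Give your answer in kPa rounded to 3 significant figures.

Effective surcharge at the founding depth q = γ·D_f = 20.1 × 1.34 = 26.934 kPa.
q_ult = c·N_c·s_c + q·N_q + 0.5·γ·B·N_γ·s_γ
     = 11 × 19.3 × 1.3 + 26.934 × 9.6 + 0.5 × 20.1 × 1.65 × 5.75 × 0.8
     = 275.99 + 258.57 + 76.279 = 610.84 kPa.
Net ultimate: q_net = 610.84 − 26.934 = 583.9 kPa.
q_all(net) = 583.9 / 2 = 291.95 kPa.

q_all(net) ≈ 292 kPa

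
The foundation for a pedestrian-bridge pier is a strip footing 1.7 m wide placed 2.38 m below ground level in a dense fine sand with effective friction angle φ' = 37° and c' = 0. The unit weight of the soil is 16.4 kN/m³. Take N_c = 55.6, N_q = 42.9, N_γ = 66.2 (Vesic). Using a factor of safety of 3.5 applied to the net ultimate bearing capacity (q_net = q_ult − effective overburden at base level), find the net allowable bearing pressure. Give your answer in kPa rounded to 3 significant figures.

q_all(net) ≈ 731 kPa

q = γ·D_f = 16.4 × 2.38 = 39.032 kPa.
q·N_q = 39.032 × 42.9 = 1674.5 kPa
0.5·γ·B·N_γ = 0.5 × 16.4 × 1.7 × 66.2 = 922.83 kPa
q_ult = 1674.5 + 922.83 = 2597.3 kPa.
Net ultimate: q_net = 2597.3 − 39.032 = 2558.3 kPa.
q_all(net) = 2558.3 / 3.5 = 730.93 kPa.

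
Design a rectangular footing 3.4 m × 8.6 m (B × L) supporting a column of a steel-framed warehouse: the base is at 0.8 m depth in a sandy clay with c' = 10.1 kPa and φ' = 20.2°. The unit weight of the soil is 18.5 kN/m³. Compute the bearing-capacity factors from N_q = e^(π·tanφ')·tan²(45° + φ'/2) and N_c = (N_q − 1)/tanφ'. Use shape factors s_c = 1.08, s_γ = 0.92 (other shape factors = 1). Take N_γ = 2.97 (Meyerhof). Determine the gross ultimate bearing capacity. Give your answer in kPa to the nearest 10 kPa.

q_ult ≈ 350 kPa

tan20.2° = 0.3679, so N_q = e^(π×0.3679)·tan²(55.1°) = 3.177 × 2.055 = 6.53.
N_c = (6.53 − 1)/tan20.2° = 15.02.
Effective surcharge at the founding depth q = γ·D_f = 18.5 × 0.8 = 14.8 kPa.
q_ult = c·N_c·s_c + q·N_q + 0.5·γ·B·N_γ·s_γ
     = 10.1 × 15.024 × 1.08 + 14.8 × 6.5278 + 0.5 × 18.5 × 3.4 × 2.97 × 0.92
     = 163.88 + 96.612 + 85.934 = 346.43 kPa.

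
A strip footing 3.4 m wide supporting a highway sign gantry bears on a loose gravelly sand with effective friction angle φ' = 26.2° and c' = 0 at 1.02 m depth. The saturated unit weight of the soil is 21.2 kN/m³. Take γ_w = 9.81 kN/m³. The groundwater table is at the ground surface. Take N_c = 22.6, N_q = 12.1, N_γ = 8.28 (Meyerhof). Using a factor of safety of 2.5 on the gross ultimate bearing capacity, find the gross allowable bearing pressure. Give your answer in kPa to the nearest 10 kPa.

Water table at ground surface, so effective unit weight γ' = 21.2 − 9.81 = 11.39 kN/m³ is used throughout; overburden q = 11.39 × 1.02 = 11.618 kPa; the same γ' applies in the ½γBN_γ term.
Surcharge term q·N_q = 11.618 × 12.1 = 140.58 kPa; self-weight term 0.5·γ·B·N_γ = 0.5 × 11.39 × 3.4 × 8.28 = 160.33 kPa.
q_ult = 140.58 + 160.33 = 300.9 kPa.
q_all = 300.9 / 2.5 = 120.36 kPa.

q_all ≈ 120 kPa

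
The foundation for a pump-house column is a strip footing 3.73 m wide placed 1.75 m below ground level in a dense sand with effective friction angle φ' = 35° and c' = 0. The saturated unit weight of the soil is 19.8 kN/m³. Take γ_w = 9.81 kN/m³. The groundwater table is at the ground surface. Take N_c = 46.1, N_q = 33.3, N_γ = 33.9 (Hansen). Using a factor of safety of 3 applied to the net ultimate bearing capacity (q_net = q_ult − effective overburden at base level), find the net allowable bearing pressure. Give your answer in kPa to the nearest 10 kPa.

γ' = 19.8 − 9.81 = 9.99 kN/m³ (submerged throughout). q = 9.99 × 1.75 = 17.483 kPa; the same γ' applies in the ½γBN_γ term.
q·N_q = 17.483 × 33.3 = 582.17 kPa
0.5·γ·B·N_γ = 0.5 × 9.99 × 3.73 × 33.9 = 631.6 kPa
q_ult = 582.17 + 631.6 = 1213.8 kPa.
Net ultimate: q_net = 1213.8 − 17.483 = 1196.3 kPa.
q_all(net) = 1196.3 / 3 = 398.76 kPa.

q_all(net) ≈ 400 kPa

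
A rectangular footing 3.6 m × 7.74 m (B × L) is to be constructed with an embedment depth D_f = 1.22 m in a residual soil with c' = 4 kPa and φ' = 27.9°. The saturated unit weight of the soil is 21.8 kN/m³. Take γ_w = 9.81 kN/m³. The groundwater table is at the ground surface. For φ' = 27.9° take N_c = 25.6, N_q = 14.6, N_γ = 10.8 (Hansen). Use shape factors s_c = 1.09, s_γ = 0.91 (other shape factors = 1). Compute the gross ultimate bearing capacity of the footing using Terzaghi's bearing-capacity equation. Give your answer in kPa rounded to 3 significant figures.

q_ult ≈ 537 kPa

Water table at ground surface, so effective unit weight γ' = 21.8 − 9.81 = 11.99 kN/m³ is used throughout; overburden q = 11.99 × 1.22 = 14.628 kPa; the same γ' applies in the ½γBN_γ term.
Cohesion term c·N_c·s_c = 4 × 25.6 × 1.09 = 111.62 kPa; surcharge term q·N_q = 14.628 × 14.6 = 213.57 kPa; self-weight term 0.5·γ·B·N_γ·s_γ = 0.5 × 11.99 × 3.6 × 10.8 × 0.91 = 212.11 kPa.
q_ult = 111.62 + 213.57 + 212.11 = 537.29 kPa.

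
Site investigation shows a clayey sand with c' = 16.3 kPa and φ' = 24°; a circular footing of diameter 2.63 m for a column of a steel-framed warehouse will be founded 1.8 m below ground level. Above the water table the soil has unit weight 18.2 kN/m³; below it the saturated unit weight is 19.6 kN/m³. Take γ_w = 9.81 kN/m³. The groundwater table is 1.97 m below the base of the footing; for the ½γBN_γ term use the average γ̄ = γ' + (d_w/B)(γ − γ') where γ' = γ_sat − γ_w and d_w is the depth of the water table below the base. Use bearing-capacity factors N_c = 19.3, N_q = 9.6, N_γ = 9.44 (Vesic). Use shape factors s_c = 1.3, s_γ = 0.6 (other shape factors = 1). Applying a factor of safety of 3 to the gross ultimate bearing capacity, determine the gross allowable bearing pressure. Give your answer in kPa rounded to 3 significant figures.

q_all ≈ 281 kPa

q = γ·D_f = 18.2 × 1.8 = 32.76 kPa.
γ' = 9.79 kN/m³; averaging over the depth B below the base, γ̄ = γ' + (d_w/B)(γ − γ') = 16.09 kN/m³.
c·N_c·s_c = 16.3 × 19.3 × 1.3 = 408.97 kPa
q·N_q = 32.76 × 9.6 = 314.5 kPa
0.5·γ·B·N_γ·s_γ = 0.5 × 16.09 × 2.63 × 9.44 × 0.6 = 119.84 kPa
q_ult = 408.97 + 314.5 + 119.84 = 843.3 kPa.
q_all = q_ult / FS = 843.3 / 3 = 281.1 kPa.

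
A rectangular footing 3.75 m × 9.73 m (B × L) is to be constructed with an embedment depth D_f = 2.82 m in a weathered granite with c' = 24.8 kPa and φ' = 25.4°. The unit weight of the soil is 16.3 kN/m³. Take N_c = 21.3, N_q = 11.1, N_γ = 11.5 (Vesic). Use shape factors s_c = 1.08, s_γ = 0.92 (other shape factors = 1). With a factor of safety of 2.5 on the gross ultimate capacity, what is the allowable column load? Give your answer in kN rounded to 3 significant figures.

Effective surcharge at the founding depth q = γ·D_f = 16.3 × 2.82 = 45.966 kPa.
q_ult = c·N_c·s_c + q·N_q + 0.5·γ·B·N_γ·s_γ
     = 24.8 × 21.3 × 1.08 + 45.966 × 11.1 + 0.5 × 16.3 × 3.75 × 11.5 × 0.92
     = 570.5 + 510.22 + 323.35 = 1404.1 kPa.
Gross allowable pressure q_all = 1404.1 / 2.5 = 561.63 kPa.
Footing area = 36.4875 m², so allowable column load = 561.63 × 36.4875 = 20492 kN.

P_all ≈ 20500 kN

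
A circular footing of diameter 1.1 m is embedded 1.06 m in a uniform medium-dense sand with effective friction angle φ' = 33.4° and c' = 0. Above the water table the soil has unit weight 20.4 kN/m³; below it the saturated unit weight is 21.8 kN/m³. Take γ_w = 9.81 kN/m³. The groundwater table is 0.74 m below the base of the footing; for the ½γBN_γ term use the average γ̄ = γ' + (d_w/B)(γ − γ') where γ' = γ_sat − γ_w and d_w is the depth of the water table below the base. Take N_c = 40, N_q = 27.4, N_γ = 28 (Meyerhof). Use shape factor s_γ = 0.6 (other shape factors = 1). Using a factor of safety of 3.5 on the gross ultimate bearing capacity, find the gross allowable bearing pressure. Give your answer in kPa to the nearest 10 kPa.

q_all ≈ 220 kPa

Overburden at base level: q = 20.4 × 1.06 = 21.624 kPa.
The water table is 0.74 m below the base (< B = 1.1 m), so the ½γBN_γ term uses γ̄ = γ' + (d_w/B)(γ − γ') = 11.99 + (0.74/1.1)(20.4 − 11.99) = 17.648 kN/m³.
Surcharge term q·N_q = 21.624 × 27.4 = 592.5 kPa; self-weight term 0.5·γ·B·N_γ·s_γ = 0.5 × 17.648 × 1.1 × 28 × 0.6 = 163.06 kPa.
q_ult = 592.5 + 163.06 = 755.56 kPa.
q_all = 755.56 / 3.5 = 215.87 kPa.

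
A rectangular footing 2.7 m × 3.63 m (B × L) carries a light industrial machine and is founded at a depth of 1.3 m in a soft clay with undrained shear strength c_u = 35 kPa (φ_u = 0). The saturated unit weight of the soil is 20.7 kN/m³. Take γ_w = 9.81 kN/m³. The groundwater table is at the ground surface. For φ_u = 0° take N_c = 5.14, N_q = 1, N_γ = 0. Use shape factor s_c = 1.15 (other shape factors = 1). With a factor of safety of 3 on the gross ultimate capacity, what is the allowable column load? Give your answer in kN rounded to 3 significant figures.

P_all ≈ 722 kN

γ' = 20.7 − 9.81 = 10.89 kN/m³ (submerged throughout). q = 10.89 × 1.3 = 14.157 kPa.
c·N_c·s_c = 35 × 5.14 × 1.15 = 206.88 kPa
q·N_q = 14.157 × 1 = 14.157 kPa
q_ult = 206.88 + 14.157 = 221.04 kPa.
Gross allowable pressure q_all = 221.04 / 3 = 73.681 kPa.
Footing area = 9.801 m², so allowable column load = 73.681 × 9.801 = 722.14 kN.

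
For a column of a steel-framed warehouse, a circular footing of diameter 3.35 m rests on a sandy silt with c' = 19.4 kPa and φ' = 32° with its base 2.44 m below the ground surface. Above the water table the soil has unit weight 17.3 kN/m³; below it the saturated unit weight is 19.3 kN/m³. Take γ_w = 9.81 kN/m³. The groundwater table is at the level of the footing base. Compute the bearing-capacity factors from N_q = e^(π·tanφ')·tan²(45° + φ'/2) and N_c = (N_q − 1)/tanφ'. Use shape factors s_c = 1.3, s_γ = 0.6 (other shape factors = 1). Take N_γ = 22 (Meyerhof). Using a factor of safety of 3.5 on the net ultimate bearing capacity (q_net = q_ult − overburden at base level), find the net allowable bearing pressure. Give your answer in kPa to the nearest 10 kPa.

q_all(net) ≈ 580 kPa

N_q = e^(π·tan32°)·tan²(61°) = 23.18; N_c = (N_q − 1)/tanφ' = 35.49.
q = γ·D_f = 17.3 × 2.44 = 42.212 kPa.
For the ½γBN_γ term take γ' = 19.3 − 9.81 = 9.49 kN/m³ (soil below base is submerged).
c·N_c·s_c = 19.4 × 35.49 × 1.3 = 895.06 kPa
q·N_q = 42.212 × 23.177 = 978.34 kPa
0.5·γ·B·N_γ·s_γ = 0.5 × 9.49 × 3.35 × 22 × 0.6 = 209.82 kPa
q_ult = 895.06 + 978.34 + 209.82 = 2083.2 kPa.
q_net = 2083.2 − 42.212 = 2041 kPa.
q_all(net) = 2041 / 3.5 = 583.15 kPa.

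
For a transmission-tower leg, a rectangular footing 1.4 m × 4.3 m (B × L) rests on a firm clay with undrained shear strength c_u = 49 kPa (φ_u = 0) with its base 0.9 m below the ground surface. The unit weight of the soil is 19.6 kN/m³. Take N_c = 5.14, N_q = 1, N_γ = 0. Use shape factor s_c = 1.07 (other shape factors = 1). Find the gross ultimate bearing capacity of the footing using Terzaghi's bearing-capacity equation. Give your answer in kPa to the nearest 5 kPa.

q_ult ≈ 285 kPa

q = γ·D_f = 19.6 × 0.9 = 17.64 kPa.
c·N_c·s_c = 49 × 5.14 × 1.07 = 269.49 kPa
q·N_q = 17.64 × 1 = 17.64 kPa
q_ult = 269.49 + 17.64 = 287.13 kPa.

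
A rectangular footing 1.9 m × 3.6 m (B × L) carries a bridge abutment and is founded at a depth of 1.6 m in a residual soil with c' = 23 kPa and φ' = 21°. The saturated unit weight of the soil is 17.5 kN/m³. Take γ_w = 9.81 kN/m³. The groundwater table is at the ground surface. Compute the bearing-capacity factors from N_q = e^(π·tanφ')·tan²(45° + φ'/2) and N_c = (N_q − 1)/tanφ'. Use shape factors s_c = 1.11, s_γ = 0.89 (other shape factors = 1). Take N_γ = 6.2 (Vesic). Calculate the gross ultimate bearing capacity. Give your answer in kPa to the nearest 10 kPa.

q_ult ≈ 530 kPa

tan21° = 0.3839, so N_q = e^(π×0.3839)·tan²(55.5°) = 3.34 × 2.117 = 7.07.
N_c = (7.07 − 1)/tan21° = 15.81.
Water table at ground surface, so effective unit weight γ' = 17.5 − 9.81 = 7.69 kN/m³ is used throughout; overburden q = 7.69 × 1.6 = 12.304 kPa; the same γ' applies in the ½γBN_γ term.
Cohesion term c·N_c·s_c = 23 × 15.815 × 1.11 = 403.75 kPa; surcharge term q·N_q = 12.304 × 7.0708 = 86.999 kPa; self-weight term 0.5·γ·B·N_γ·s_γ = 0.5 × 7.69 × 1.9 × 6.2 × 0.89 = 40.312 kPa.
q_ult = 403.75 + 86.999 + 40.312 = 531.06 kPa.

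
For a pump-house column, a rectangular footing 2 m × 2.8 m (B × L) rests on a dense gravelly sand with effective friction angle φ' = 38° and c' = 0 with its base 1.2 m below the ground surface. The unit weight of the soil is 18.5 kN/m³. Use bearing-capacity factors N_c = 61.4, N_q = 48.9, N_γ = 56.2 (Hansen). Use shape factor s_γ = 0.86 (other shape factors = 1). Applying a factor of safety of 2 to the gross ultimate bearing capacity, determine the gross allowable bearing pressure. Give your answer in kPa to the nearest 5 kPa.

q_all ≈ 990 kPa

q = γ·D_f = 18.5 × 1.2 = 22.2 kPa.
q·N_q = 22.2 × 48.9 = 1085.6 kPa
0.5·γ·B·N_γ·s_γ = 0.5 × 18.5 × 2 × 56.2 × 0.86 = 894.14 kPa
q_ult = 1085.6 + 894.14 = 1979.7 kPa.
q_all = q_ult / FS = 1979.7 / 2 = 989.86 kPa.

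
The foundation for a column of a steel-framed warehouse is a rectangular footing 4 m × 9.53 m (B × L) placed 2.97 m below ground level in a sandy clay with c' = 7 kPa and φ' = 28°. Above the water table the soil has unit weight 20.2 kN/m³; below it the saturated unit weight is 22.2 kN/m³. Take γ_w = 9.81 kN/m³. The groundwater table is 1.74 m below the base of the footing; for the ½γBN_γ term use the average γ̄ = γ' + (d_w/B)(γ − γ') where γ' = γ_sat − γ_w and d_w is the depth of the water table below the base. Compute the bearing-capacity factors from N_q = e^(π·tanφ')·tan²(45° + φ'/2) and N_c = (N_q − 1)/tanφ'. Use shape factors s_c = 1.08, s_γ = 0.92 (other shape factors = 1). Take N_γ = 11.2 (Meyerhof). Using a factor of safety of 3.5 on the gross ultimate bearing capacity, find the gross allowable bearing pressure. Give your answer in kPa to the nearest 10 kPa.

q_all ≈ 400 kPa

N_q = e^(π·tan28°)·tan²(59°) = 14.72; N_c = (N_q − 1)/tanφ' = 25.8.
Effective surcharge at the founding depth q = γ·D_f = 20.2 × 2.97 = 59.994 kPa.
With d_w = 1.74 m < B, γ̄ = 12.39 + (1.74/4) × (20.2 − 12.39) = 15.787 kN/m³.
q_ult = c·N_c·s_c + q·N_q + 0.5·γ·B·N_γ·s_γ
     = 7 × 25.803 × 1.08 + 59.994 × 14.72 + 0.5 × 15.787 × 4 × 11.2 × 0.92
     = 195.07 + 883.1 + 325.35 = 1403.5 kPa.
q_all = 1403.5 / 3.5 = 401.01 kPa.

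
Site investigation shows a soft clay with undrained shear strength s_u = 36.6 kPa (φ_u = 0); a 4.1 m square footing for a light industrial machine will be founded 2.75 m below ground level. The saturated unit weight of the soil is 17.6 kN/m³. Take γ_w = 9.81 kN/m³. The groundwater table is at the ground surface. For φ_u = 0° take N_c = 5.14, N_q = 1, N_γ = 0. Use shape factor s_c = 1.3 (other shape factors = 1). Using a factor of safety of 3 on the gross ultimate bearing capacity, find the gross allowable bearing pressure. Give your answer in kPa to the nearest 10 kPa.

q_all ≈ 90 kPa

γ' = 17.6 − 9.81 = 7.79 kN/m³ (submerged throughout). q = 7.79 × 2.75 = 21.423 kPa.
c·N_c·s_c = 36.6 × 5.14 × 1.3 = 244.56 kPa
q·N_q = 21.423 × 1 = 21.423 kPa
q_ult = 244.56 + 21.423 = 265.98 kPa.
q_all = 265.98 / 3 = 88.661 kPa.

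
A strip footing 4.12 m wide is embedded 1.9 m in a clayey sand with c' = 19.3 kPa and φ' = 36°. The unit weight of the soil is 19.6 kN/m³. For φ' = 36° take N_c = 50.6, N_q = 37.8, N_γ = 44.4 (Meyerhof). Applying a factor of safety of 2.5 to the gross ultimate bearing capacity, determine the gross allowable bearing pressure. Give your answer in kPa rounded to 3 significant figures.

q_all ≈ 1670 kPa

Effective surcharge at the founding depth q = γ·D_f = 19.6 × 1.9 = 37.24 kPa.
q_ult = c·N_c + q·N_q + 0.5·γ·B·N_γ
     = 19.3 × 50.6 + 37.24 × 37.8 + 0.5 × 19.6 × 4.12 × 44.4
     = 976.58 + 1407.7 + 1792.7 = 4176.9 kPa.
q_all = q_ult / FS = 4176.9 / 2.5 = 1670.8 kPa.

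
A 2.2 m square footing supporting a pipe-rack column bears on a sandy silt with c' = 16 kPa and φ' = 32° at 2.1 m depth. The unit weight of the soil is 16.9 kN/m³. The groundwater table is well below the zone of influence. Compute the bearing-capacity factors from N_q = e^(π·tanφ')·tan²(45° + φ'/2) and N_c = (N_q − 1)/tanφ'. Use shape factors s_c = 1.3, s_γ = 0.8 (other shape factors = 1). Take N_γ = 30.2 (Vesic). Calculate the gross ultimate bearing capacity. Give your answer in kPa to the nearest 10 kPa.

tan32° = 0.6249, so N_q = e^(π×0.6249)·tan²(61°) = 7.121 × 3.255 = 23.18.
N_c = (23.18 − 1)/tan32° = 35.49.
Effective surcharge at the founding depth q = γ·D_f = 16.9 × 2.1 = 35.49 kPa.
q_ult = c·N_c·s_c + q·N_q + 0.5·γ·B·N_γ·s_γ
     = 16 × 35.49 × 1.3 + 35.49 × 23.177 + 0.5 × 16.9 × 2.2 × 30.2 × 0.8
     = 738.2 + 822.54 + 449.13 = 2009.9 kPa.

q_ult ≈ 2010 kPa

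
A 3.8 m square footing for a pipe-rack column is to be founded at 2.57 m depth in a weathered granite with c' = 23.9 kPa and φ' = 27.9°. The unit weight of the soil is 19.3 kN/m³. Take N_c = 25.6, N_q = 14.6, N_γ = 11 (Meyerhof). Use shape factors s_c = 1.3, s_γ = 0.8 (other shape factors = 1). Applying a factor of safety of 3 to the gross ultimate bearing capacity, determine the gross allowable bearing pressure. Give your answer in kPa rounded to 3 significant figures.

q_all ≈ 614 kPa

q = γ·D_f = 19.3 × 2.57 = 49.601 kPa.
c·N_c·s_c = 23.9 × 25.6 × 1.3 = 795.39 kPa
q·N_q = 49.601 × 14.6 = 724.17 kPa
0.5·γ·B·N_γ·s_γ = 0.5 × 19.3 × 3.8 × 11 × 0.8 = 322.7 kPa
q_ult = 795.39 + 724.17 + 322.7 = 1842.3 kPa.
q_all = q_ult / FS = 1842.3 / 3 = 614.09 kPa.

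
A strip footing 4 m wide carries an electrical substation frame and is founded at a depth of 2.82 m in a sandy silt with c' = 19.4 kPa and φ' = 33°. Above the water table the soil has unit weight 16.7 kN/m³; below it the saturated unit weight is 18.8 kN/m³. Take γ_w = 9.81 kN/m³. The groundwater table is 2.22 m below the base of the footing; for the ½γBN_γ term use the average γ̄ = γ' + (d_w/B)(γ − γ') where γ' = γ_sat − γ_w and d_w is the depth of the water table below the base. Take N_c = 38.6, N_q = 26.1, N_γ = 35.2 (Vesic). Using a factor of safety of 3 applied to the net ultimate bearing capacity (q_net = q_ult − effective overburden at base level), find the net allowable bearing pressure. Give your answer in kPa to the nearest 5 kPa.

Overburden at base level: q = 16.7 × 2.82 = 47.094 kPa.
The water table is 2.22 m below the base (< B = 4 m), so the ½γBN_γ term uses γ̄ = γ' + (d_w/B)(γ − γ') = 8.99 + (2.22/4)(16.7 − 8.99) = 13.269 kN/m³.
Cohesion term c·N_c = 19.4 × 38.6 = 748.84 kPa; surcharge term q·N_q = 47.094 × 26.1 = 1229.2 kPa; self-weight term 0.5·γ·B·N_γ = 0.5 × 13.269 × 4 × 35.2 = 934.14 kPa.
q_ult = 748.84 + 1229.2 + 934.14 = 2912.1 kPa.
Net ultimate: q_net = 2912.1 − 47.094 = 2865 kPa.
q_all(net) = 2865 / 3 = 955.01 kPa.

q_all(net) ≈ 955 kPa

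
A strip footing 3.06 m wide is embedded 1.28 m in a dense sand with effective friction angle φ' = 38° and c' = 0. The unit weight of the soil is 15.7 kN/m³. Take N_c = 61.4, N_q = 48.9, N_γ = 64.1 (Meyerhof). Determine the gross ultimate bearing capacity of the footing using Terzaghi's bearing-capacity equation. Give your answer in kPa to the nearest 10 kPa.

Overburden at base level: q = 15.7 × 1.28 = 20.096 kPa.
Surcharge term q·N_q = 20.096 × 48.9 = 982.69 kPa; self-weight term 0.5·γ·B·N_γ = 0.5 × 15.7 × 3.06 × 64.1 = 1539.7 kPa.
q_ult = 982.69 + 1539.7 = 2522.4 kPa.

q_ult ≈ 2520 kPa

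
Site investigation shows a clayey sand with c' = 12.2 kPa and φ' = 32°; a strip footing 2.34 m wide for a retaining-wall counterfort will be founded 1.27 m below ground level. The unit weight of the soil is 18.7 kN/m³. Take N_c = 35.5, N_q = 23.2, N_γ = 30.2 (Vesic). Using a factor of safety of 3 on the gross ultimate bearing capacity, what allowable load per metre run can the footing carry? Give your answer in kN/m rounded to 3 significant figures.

Effective surcharge at the founding depth q = γ·D_f = 18.7 × 1.27 = 23.749 kPa.
q_ult = c·N_c + q·N_q + 0.5·γ·B·N_γ
     = 12.2 × 35.5 + 23.749 × 23.2 + 0.5 × 18.7 × 2.34 × 30.2
     = 433.1 + 550.98 + 660.75 = 1644.8 kPa.
Gross allowable pressure q_all = 1644.8 / 3 = 548.27 kPa.
Allowable wall load = q_all × B = 548.27 × 2.34 = 1283 kN per metre run.

≈ 1280 kN/m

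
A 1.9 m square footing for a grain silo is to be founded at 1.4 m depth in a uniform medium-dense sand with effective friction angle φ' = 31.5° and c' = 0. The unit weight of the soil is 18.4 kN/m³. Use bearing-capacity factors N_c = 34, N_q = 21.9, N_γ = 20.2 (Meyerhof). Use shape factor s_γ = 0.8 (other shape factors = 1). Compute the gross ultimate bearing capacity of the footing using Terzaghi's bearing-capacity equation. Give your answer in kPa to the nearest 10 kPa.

Overburden at base level: q = 18.4 × 1.4 = 25.76 kPa.
Surcharge term q·N_q = 25.76 × 21.9 = 564.14 kPa; self-weight term 0.5·γ·B·N_γ·s_γ = 0.5 × 18.4 × 1.9 × 20.2 × 0.8 = 282.48 kPa.
q_ult = 564.14 + 282.48 = 846.62 kPa.

q_ult ≈ 850 kPa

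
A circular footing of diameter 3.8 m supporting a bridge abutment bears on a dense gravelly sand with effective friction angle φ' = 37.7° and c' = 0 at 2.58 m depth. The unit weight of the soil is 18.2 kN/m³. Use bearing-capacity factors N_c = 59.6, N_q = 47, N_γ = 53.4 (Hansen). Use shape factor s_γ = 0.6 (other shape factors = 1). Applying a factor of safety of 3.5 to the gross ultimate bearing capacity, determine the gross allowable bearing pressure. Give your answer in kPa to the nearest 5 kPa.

q_all ≈ 945 kPa

Effective surcharge at the founding depth q = γ·D_f = 18.2 × 2.58 = 46.956 kPa.
q_ult = q·N_q + 0.5·γ·B·N_γ·s_γ
     = 46.956 × 47 + 0.5 × 18.2 × 3.8 × 53.4 × 0.6
     = 2206.9 + 1107.9 = 3314.9 kPa.
q_all = q_ult / FS = 3314.9 / 3.5 = 947.11 kPa.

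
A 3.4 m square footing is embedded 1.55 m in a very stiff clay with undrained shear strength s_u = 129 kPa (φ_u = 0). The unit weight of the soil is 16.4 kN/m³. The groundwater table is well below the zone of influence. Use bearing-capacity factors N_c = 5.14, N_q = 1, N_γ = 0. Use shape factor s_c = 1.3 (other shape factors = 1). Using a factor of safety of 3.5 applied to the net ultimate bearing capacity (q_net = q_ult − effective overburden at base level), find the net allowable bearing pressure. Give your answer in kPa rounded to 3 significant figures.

q_all(net) ≈ 246 kPa

Effective surcharge at the founding depth q = γ·D_f = 16.4 × 1.55 = 25.42 kPa.
q_ult = c·N_c·s_c + q·N_q
     = 129 × 5.14 × 1.3 + 25.42 × 1
     = 861.98 + 25.42 = 887.4 kPa.
Net ultimate: q_net = 887.4 − 25.42 = 861.98 kPa.
q_all(net) = 861.98 / 3.5 = 246.28 kPa.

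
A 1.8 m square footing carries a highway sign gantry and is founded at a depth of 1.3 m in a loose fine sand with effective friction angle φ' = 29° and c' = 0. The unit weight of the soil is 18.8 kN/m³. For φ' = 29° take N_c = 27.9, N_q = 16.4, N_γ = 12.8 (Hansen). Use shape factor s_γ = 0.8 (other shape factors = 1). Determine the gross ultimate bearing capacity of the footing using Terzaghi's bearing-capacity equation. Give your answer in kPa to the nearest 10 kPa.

Overburden at base level: q = 18.8 × 1.3 = 24.44 kPa.
Surcharge term q·N_q = 24.44 × 16.4 = 400.82 kPa; self-weight term 0.5·γ·B·N_γ·s_γ = 0.5 × 18.8 × 1.8 × 12.8 × 0.8 = 173.26 kPa.
q_ult = 400.82 + 173.26 = 574.08 kPa.

q_ult ≈ 570 kPa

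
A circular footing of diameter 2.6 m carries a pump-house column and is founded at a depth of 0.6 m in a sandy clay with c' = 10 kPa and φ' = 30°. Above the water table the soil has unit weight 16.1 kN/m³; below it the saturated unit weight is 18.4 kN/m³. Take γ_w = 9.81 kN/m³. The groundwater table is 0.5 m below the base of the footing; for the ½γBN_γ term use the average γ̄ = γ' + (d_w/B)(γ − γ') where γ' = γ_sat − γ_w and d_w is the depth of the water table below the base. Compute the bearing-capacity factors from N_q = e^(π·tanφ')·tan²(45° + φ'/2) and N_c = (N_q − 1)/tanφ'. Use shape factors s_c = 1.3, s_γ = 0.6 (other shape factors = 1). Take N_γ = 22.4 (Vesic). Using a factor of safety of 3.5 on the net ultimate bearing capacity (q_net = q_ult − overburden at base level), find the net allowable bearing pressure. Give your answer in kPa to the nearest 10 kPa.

q_all(net) ≈ 210 kPa

N_q = e^(π·tan30°)·tan²(60°) = 18.4; N_c = (N_q − 1)/tanφ' = 30.14.
Overburden at base level: q = 16.1 × 0.6 = 9.66 kPa.
The water table is 0.5 m below the base (< B = 2.6 m), so the ½γBN_γ term uses γ̄ = γ' + (d_w/B)(γ − γ') = 8.59 + (0.5/2.6)(16.1 − 8.59) = 10.034 kN/m³.
Cohesion term c·N_c·s_c = 10 × 30.14 × 1.3 = 391.82 kPa; surcharge term q·N_q = 9.66 × 18.401 = 177.75 kPa; self-weight term 0.5·γ·B·N_γ·s_γ = 0.5 × 10.034 × 2.6 × 22.4 × 0.6 = 175.32 kPa.
q_ult = 391.82 + 177.75 + 175.32 = 744.89 kPa.
q_net = 744.89 − 9.66 = 735.23 kPa.
q_all(net) = 735.23 / 3.5 = 210.07 kPa.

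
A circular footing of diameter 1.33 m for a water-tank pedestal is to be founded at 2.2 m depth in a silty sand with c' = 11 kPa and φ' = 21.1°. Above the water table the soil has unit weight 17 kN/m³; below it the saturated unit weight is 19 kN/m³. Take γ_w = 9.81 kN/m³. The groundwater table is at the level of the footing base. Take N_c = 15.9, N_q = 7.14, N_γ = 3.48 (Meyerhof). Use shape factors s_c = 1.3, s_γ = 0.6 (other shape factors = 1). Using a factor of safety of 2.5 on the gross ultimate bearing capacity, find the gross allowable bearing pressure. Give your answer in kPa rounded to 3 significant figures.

q = γ·D_f = 17 × 2.2 = 37.4 kPa.
For the ½γBN_γ term take γ' = 19 − 9.81 = 9.19 kN/m³ (soil below base is submerged).
c·N_c·s_c = 11 × 15.9 × 1.3 = 227.37 kPa
q·N_q = 37.4 × 7.14 = 267.04 kPa
0.5·γ·B·N_γ·s_γ = 0.5 × 9.19 × 1.33 × 3.48 × 0.6 = 12.76 kPa
q_ult = 227.37 + 267.04 + 12.76 = 507.17 kPa.
q_all = 507.17 / 2.5 = 202.87 kPa.

q_all ≈ 203 kPa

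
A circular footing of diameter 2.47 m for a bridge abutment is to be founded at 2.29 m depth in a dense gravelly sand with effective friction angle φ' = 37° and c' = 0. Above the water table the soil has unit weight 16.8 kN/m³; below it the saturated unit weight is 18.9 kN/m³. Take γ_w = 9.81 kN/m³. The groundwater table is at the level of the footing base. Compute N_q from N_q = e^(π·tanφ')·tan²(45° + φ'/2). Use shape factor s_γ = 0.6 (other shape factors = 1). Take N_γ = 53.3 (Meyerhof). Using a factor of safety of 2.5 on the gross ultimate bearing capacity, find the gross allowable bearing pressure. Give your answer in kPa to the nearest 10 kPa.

N_q = e^(π·tan37°)·tan²(63.5°) = 42.92.
q = γ·D_f = 16.8 × 2.29 = 38.472 kPa.
For the ½γBN_γ term take γ' = 18.9 − 9.81 = 9.09 kN/m³ (soil below base is submerged).
q·N_q = 38.472 × 42.92 = 1651.2 kPa
0.5·γ·B·N_γ·s_γ = 0.5 × 9.09 × 2.47 × 53.3 × 0.6 = 359.01 kPa
q_ult = 1651.2 + 359.01 = 2010.2 kPa.
q_all = 2010.2 / 2.5 = 804.09 kPa.

q_all ≈ 800 kPa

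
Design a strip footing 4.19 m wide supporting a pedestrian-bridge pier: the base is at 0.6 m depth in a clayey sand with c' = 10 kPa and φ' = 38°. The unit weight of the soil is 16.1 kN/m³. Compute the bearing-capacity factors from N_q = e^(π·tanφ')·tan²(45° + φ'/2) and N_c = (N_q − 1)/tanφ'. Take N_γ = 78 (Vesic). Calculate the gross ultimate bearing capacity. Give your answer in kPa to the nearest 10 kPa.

q_ult ≈ 3720 kPa

tan38° = 0.7813, so N_q = e^(π×0.7813)·tan²(64°) = 11.64 × 4.204 = 48.93.
N_c = (48.93 − 1)/tan38° = 61.35.
Overburden at base level: q = 16.1 × 0.6 = 9.66 kPa.
Cohesion term c·N_c = 10 × 61.352 = 613.52 kPa; surcharge term q·N_q = 9.66 × 48.933 = 472.7 kPa; self-weight term 0.5·γ·B·N_γ = 0.5 × 16.1 × 4.19 × 78 = 2630.9 kPa.
q_ult = 613.52 + 472.7 + 2630.9 = 3717.1 kPa.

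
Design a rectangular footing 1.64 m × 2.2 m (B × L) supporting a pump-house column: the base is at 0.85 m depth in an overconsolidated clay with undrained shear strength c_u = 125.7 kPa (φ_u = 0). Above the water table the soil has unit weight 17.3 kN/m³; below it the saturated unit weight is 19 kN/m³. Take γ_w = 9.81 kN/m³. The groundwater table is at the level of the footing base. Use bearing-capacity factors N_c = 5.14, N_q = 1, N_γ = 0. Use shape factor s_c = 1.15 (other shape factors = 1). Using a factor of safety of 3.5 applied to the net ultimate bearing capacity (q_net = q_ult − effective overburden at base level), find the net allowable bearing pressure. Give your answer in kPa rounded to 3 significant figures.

q = γ·D_f = 17.3 × 0.85 = 14.705 kPa.
c·N_c·s_c = 125.7 × 5.14 × 1.15 = 743.01 kPa
q·N_q = 14.705 × 1 = 14.705 kPa
q_ult = 743.01 + 14.705 = 757.72 kPa.
Net ultimate: q_net = 757.72 − 14.705 = 743.01 kPa.
q_all(net) = 743.01 / 3.5 = 212.29 kPa.

q_all(net) ≈ 212 kPa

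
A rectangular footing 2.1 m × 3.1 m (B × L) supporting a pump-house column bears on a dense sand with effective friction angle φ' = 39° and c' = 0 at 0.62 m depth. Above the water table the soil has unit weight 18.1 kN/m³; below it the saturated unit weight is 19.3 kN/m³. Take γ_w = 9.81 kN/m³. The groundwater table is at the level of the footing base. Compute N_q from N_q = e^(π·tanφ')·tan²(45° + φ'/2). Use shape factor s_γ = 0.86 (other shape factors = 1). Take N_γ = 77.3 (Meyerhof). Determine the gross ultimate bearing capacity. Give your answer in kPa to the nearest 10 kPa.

q_ult ≈ 1290 kPa

tan39° = 0.8098, so N_q = e^(π×0.8098)·tan²(64.5°) = 12.731 × 4.395 = 55.96.
Overburden at base level: q = 18.1 × 0.62 = 11.222 kPa.
Below the base the soil is submerged, so the ½γBN_γ term uses γ' = 19.3 − 9.81 = 9.49 kN/m³.
Surcharge term q·N_q = 11.222 × 55.957 = 627.95 kPa; self-weight term 0.5·γ·B·N_γ·s_γ = 0.5 × 9.49 × 2.1 × 77.3 × 0.86 = 662.42 kPa.
q_ult = 627.95 + 662.42 = 1290.4 kPa.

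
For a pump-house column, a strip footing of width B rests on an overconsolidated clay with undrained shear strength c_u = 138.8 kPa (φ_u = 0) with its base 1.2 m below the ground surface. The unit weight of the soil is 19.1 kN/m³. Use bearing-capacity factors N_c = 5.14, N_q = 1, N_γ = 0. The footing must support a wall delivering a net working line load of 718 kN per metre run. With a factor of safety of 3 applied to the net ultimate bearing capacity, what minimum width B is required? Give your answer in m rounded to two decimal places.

B = 3.02 m

Effective surcharge at the founding depth q = γ·D_f = 19.1 × 1.2 = 22.92 kPa.
q_ult = c·N_c + q·N_q
     = 138.8 × 5.14 + 22.92 × 1
     = 713.43 + 22.92 = 736.35 kPa.
For φ = 0 the ½γBN_γ term vanishes, so q_ult is independent of B. q_net = 736.35 − 22.92 = 713.43 kPa; q_all(net) = 713.43/3 = 237.81 kPa.
Required width B = w / q_all(net) = 718 / 237.81 = 3.019 m.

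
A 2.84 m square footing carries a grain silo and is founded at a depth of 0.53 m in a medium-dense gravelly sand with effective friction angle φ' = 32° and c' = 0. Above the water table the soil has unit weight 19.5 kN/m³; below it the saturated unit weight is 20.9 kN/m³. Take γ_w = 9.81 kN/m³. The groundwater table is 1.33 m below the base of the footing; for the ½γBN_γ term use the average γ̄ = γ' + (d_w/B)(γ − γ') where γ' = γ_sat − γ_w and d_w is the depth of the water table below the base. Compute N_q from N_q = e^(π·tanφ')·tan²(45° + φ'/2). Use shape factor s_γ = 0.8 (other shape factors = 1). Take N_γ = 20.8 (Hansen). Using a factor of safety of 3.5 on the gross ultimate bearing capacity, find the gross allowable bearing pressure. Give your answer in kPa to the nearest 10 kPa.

N_q = e^(π·tan32°)·tan²(61°) = 23.18.
Effective surcharge at the founding depth q = γ·D_f = 19.5 × 0.53 = 10.335 kPa.
With d_w = 1.33 m < B, γ̄ = 11.09 + (1.33/2.84) × (19.5 − 11.09) = 15.028 kN/m³.
q_ult = q·N_q + 0.5·γ·B·N_γ·s_γ
     = 10.335 × 23.177 + 0.5 × 15.028 × 2.84 × 20.8 × 0.8
     = 239.53 + 355.11 = 594.64 kPa.
q_all = 594.64 / 3.5 = 169.9 kPa.

q_all ≈ 170 kPa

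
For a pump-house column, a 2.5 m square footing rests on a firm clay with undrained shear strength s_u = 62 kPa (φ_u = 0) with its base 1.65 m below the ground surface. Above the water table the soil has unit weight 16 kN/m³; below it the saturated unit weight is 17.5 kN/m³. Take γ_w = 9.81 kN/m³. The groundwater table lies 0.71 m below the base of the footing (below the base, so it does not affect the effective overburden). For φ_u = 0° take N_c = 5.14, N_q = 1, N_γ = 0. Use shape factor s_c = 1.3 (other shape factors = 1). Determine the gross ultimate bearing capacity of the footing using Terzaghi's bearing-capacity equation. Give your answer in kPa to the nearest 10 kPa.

q_ult ≈ 440 kPa

Effective surcharge at the founding depth q = γ·D_f = 16 × 1.65 = 26.4 kPa.
q_ult = c·N_c·s_c + q·N_q
     = 62 × 5.14 × 1.3 + 26.4 × 1
     = 414.28 + 26.4 = 440.68 kPa.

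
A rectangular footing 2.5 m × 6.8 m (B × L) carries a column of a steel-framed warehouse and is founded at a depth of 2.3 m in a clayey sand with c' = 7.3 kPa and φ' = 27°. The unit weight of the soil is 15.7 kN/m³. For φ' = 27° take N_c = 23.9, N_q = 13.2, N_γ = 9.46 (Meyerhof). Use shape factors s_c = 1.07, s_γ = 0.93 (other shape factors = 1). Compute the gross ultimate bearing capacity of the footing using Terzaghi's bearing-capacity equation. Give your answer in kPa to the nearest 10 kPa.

q = γ·D_f = 15.7 × 2.3 = 36.11 kPa.
c·N_c·s_c = 7.3 × 23.9 × 1.07 = 186.68 kPa
q·N_q = 36.11 × 13.2 = 476.65 kPa
0.5·γ·B·N_γ·s_γ = 0.5 × 15.7 × 2.5 × 9.46 × 0.93 = 172.66 kPa
q_ult = 186.68 + 476.65 + 172.66 = 835.99 kPa.

q_ult ≈ 840 kPa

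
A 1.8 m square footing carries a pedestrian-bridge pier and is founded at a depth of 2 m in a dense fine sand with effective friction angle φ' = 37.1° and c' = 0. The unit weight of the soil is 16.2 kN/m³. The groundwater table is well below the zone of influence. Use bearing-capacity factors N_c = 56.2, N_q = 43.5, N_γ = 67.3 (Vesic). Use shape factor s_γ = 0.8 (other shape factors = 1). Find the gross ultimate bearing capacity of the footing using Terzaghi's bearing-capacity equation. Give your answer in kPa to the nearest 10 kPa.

Effective surcharge at the founding depth q = γ·D_f = 16.2 × 2 = 32.4 kPa.
q_ult = q·N_q + 0.5·γ·B·N_γ·s_γ
     = 32.4 × 43.5 + 0.5 × 16.2 × 1.8 × 67.3 × 0.8
     = 1409.4 + 784.99 = 2194.4 kPa.

q_ult ≈ 2190 kPa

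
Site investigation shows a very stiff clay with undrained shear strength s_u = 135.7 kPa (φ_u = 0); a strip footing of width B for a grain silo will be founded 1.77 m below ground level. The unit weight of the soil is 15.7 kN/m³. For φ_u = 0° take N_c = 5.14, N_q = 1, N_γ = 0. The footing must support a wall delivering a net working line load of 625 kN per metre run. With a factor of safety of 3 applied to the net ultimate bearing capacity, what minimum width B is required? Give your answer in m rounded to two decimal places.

B = 2.69 m

Overburden at base level: q = 15.7 × 1.77 = 27.789 kPa.
Cohesion term c·N_c = 135.7 × 5.14 = 697.5 kPa; surcharge term q·N_q = 27.789 × 1 = 27.789 kPa.
q_ult = 697.5 + 27.789 = 725.29 kPa.
For φ = 0 the ½γBN_γ term vanishes, so q_ult is independent of B. q_net = 725.29 − 27.789 = 697.5 kPa; q_all(net) = 697.5/3 = 232.5 kPa.
Required width B = w / q_all(net) = 625 / 232.5 = 2.688 m.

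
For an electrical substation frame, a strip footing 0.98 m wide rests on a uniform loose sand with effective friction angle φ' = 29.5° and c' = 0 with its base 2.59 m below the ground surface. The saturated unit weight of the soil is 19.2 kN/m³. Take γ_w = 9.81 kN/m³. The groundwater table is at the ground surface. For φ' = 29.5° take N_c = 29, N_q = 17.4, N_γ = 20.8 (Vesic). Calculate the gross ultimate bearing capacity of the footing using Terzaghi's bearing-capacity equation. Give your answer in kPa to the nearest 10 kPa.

q_ult ≈ 520 kPa

γ' = 19.2 − 9.81 = 9.39 kN/m³ (submerged throughout). q = 9.39 × 2.59 = 24.32 kPa; the same γ' applies in the ½γBN_γ term.
q·N_q = 24.32 × 17.4 = 423.17 kPa
0.5·γ·B·N_γ = 0.5 × 9.39 × 0.98 × 20.8 = 95.703 kPa
q_ult = 423.17 + 95.703 = 518.87 kPa.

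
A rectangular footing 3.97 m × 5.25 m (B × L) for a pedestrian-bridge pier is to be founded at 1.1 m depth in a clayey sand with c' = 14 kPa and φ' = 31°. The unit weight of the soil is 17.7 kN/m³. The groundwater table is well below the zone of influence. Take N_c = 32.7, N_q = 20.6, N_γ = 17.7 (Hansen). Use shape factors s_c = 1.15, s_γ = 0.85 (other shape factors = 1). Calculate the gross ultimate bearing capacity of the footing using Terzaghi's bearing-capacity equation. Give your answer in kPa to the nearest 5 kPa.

q_ult ≈ 1455 kPa

Effective surcharge at the founding depth q = γ·D_f = 17.7 × 1.1 = 19.47 kPa.
q_ult = c·N_c·s_c + q·N_q + 0.5·γ·B·N_γ·s_γ
     = 14 × 32.7 × 1.15 + 19.47 × 20.6 + 0.5 × 17.7 × 3.97 × 17.7 × 0.85
     = 526.47 + 401.08 + 528.6 = 1456.2 kPa.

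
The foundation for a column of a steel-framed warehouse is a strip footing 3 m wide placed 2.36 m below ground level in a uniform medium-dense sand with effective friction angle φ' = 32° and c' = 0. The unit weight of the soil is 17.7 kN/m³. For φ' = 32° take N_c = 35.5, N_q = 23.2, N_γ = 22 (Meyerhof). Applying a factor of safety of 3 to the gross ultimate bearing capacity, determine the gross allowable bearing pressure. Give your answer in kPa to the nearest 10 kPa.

q = γ·D_f = 17.7 × 2.36 = 41.772 kPa.
q·N_q = 41.772 × 23.2 = 969.11 kPa
0.5·γ·B·N_γ = 0.5 × 17.7 × 3 × 22 = 584.1 kPa
q_ult = 969.11 + 584.1 = 1553.2 kPa.
q_all = q_ult / FS = 1553.2 / 3 = 517.74 kPa.

q_all ≈ 520 kPa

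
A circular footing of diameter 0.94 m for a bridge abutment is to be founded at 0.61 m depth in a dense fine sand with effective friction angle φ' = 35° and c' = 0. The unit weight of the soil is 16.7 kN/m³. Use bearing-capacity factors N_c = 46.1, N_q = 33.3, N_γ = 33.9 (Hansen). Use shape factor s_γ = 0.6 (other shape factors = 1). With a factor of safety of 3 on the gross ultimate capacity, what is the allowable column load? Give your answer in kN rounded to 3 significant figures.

Effective surcharge at the founding depth q = γ·D_f = 16.7 × 0.61 = 10.187 kPa.
q_ult = q·N_q + 0.5·γ·B·N_γ·s_γ
     = 10.187 × 33.3 + 0.5 × 16.7 × 0.94 × 33.9 × 0.6
     = 339.23 + 159.65 = 498.88 kPa.
Gross allowable pressure q_all = 498.88 / 3 = 166.29 kPa.
Footing area = 0.694 m², so allowable column load = 166.29 × 0.694 = 115.41 kN.

P_all ≈ 115 kN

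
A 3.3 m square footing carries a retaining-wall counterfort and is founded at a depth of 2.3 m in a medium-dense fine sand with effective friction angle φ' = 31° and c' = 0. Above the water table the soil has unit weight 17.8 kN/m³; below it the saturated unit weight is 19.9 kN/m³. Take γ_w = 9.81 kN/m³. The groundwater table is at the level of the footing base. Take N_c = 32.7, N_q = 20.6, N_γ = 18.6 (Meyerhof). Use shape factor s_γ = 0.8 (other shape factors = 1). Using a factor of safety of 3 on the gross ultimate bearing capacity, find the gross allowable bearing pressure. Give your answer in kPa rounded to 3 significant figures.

q_all ≈ 364 kPa

q = γ·D_f = 17.8 × 2.3 = 40.94 kPa.
For the ½γBN_γ term take γ' = 19.9 − 9.81 = 10.09 kN/m³ (soil below base is submerged).
q·N_q = 40.94 × 20.6 = 843.36 kPa
0.5·γ·B·N_γ·s_γ = 0.5 × 10.09 × 3.3 × 18.6 × 0.8 = 247.73 kPa
q_ult = 843.36 + 247.73 = 1091.1 kPa.
q_all = 1091.1 / 3 = 363.7 kPa.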